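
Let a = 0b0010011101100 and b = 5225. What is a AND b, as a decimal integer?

a = 0010011101100
5225 = 1010001101001
AND → 0010001101000 = 1128

1128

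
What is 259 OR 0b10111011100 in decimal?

259 = 00100000011
b = 10111011100
 OR → 10111011111 = 1503

1503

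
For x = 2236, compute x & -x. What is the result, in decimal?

x = 100010111100 = 2236
-x (two's complement) = …011101000100
AND   = 000000000100 = 4
(x & -x isolates the lowest set bit of x.)

4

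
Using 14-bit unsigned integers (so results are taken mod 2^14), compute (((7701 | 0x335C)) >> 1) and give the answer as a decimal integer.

8110

7701 = 01111000010101
0x335C = 11001101011100
→ | → 11111101011101 = 16221
→ >> 1 → 01111110101110 = 8110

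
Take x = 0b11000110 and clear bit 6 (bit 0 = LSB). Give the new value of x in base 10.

x = 11000110
bit 6 is currently 1; clear it via x & ~(1 << 6) = x & ~64
→ 10000110 = 134

134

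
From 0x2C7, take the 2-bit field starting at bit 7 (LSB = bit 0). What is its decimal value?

1

v = 1011000111
Shift right by 7: 101
Mask low 2 bits: 01 = 1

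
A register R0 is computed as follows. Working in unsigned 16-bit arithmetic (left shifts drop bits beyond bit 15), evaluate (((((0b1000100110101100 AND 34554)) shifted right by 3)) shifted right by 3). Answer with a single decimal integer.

0b1000100110101100 = 1000100110101100
34554 = 1000011011111010
→ AND → 1000000010101000 = 32936
→ shifted right by 3 → 0001000000010101 = 4117
→ shifted right by 3 → 0000001000000010 = 514

514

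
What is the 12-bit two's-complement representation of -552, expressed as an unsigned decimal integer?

552 in 12 bits: 001000101000
Invert: 110111010111
Add 1:  110111011000 = 3544
(Check: 2^12 - 552 = 4096 - 552 = 3544.)

3544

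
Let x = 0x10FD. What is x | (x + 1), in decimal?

4351

x = 1000011111101 = 4349
x + 1 = 1000011111110
OR    = 1000011111111 = 4351
(x | (x + 1) sets the lowest cleared bit.)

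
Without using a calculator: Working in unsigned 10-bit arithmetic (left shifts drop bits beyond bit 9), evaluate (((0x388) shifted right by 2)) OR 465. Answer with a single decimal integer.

499

0x388 = 1110001000
→ shifted right by 2 → 0011100010 = 226
465 = 0111010001
→ OR → 0111110011 = 499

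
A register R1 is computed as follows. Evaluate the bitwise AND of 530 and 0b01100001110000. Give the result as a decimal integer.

16

530 = 0001000010010
b = 1100001110000
AND → 0000000010000 = 16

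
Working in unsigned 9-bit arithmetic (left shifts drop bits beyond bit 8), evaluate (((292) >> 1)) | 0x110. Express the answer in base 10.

402

292 = 100100100
→ >> 1 → 010010010 = 146
0x110 = 100010000
→ | → 110010010 = 402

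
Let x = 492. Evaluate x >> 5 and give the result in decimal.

15

492 = 111101100
shift right by 5 → 000001111 = 15
(equivalently, floor(492 / 32))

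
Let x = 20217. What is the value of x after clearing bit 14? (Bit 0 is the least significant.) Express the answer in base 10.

3833

x = 100111011111001
bit 14 is currently 1; clear it via x & ~(1 << 14) = x & ~16384
→ 000111011111001 = 3833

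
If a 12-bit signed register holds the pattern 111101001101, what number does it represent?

pattern = 111101001101 (MSB is 1 ⇒ negative)
Invert: 000010110010, add 1 → 000010110011 = 179, so the value is -179.
(Equivalently: 3917 - 2^12 = 3917 - 4096 = -179.)

-179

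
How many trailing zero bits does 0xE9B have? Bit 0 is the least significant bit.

0

0xE9B = 111010011011
Trailing zeros: 0, so the lowest set bit is bit 0 (value 1).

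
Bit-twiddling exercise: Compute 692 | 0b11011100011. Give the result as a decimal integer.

1783

692 = 01010110100
b = 11011100011
 OR → 11011110111 = 1783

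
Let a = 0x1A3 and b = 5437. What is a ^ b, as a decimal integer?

0x1A3 = 0000110100011
5437 = 1010100111101
XOR → 1010010011110 = 5278

5278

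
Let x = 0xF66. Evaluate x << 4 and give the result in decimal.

0xF66 = 0000111101100110
shift left by 4 → 1111011001100000 = 63072
(equivalently, 3942 × 2^4 = 3942 × 16)

63072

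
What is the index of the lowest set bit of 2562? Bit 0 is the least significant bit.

2562 = 101000000010
Trailing zeros: 1, so the lowest set bit is bit 1 (value 2).

1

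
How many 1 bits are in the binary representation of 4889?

6

4889 = 1001100011001
Count the 1s: 1 + 1 + 1 + 1 + 1 + 1 = 6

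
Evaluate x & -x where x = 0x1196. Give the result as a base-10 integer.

x = 1000110010110 = 4502
-x (two's complement) = …0111001101010
AND   = 0000000000010 = 2
(x & -x isolates the lowest set bit of x.)

2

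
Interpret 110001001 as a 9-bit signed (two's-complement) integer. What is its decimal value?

pattern = 110001001 (MSB is 1 ⇒ negative)
Invert: 001110110, add 1 → 001110111 = 119, so the value is -119.
(Equivalently: 393 - 2^9 = 393 - 512 = -119.)

-119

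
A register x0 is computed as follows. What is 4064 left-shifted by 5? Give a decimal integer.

130048

4064 = 00000111111100000
shift left by 5 → 11111110000000000 = 130048
(equivalently, 4064 × 2^5 = 4064 × 32)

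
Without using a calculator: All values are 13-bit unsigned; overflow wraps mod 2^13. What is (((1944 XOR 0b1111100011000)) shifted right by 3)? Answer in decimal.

1944 = 0011110011000
0b1111100011000 = 1111100011000
→ XOR → 1100010000000 = 6272
→ shifted right by 3 → 0001100010000 = 784

784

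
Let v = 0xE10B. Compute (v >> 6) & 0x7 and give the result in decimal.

4

v = 1110000100001011
Shift right by 6: 1110000100
Mask low 3 bits: 100 = 4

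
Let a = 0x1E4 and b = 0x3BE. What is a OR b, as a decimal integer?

0x1E4 = 0111100100
0x3BE = 1110111110
 OR → 1111111110 = 1022

1022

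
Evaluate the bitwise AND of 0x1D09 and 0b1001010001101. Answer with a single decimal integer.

0x1D09 = 1110100001001
b = 1001010001101
AND → 1000000001001 = 4105

4105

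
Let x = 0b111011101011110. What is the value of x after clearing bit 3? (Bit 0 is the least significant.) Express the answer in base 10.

x = 111011101011110
bit 3 is currently 1; clear it via x & ~(1 << 3) = x & ~8
→ 111011101010110 = 30550

30550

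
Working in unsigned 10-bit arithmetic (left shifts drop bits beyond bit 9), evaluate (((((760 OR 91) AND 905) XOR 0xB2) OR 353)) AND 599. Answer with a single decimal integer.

760 = 1011111000
91 = 0001011011
→ OR → 1011111011 = 763
905 = 1110001001
→ AND → 1010001001 = 649
0xB2 = 0010110010
→ XOR → 1000111011 = 571
353 = 0101100001
→ OR → 1101111011 = 891
599 = 1001010111
→ AND → 1001010011 = 595

595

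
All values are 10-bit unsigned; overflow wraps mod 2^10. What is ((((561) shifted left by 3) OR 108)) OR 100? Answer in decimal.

561 = 1000110001
→ shifted left by 3 (mod 2^10) → 0110001000 = 392
108 = 0001101100
→ OR → 0111101100 = 492
100 = 0001100100
→ OR → 0111101100 = 492

492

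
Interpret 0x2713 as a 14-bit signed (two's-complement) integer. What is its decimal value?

-6381

pattern = 10011100010011 (MSB is 1 ⇒ negative)
Invert: 01100011101100, add 1 → 01100011101101 = 6381, so the value is -6381.
(Equivalently: 10003 - 2^14 = 10003 - 16384 = -6381.)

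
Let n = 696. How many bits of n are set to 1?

5

696 = 1010111000
Count the 1s: 1 + 1 + 1 + 1 + 1 = 5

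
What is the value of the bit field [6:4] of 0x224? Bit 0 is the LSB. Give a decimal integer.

2

v = 01000100100
Shift right by 4: 0100010
Mask low 3 bits: 010 = 2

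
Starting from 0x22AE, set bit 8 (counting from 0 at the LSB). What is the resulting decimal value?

x = 10001010101110
bit 8 is currently 0; set it via x | (1 << 8) = x | 256
→ 10001110101110 = 9134

9134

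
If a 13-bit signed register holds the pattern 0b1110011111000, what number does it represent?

-776

pattern = 1110011111000 (MSB is 1 ⇒ negative)
Invert: 0001100000111, add 1 → 0001100001000 = 776, so the value is -776.
(Equivalently: 7416 - 2^13 = 7416 - 8192 = -776.)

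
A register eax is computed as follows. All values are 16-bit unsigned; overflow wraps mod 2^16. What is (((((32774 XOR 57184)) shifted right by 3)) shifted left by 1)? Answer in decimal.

32774 = 1000000000000110
57184 = 1101111101100000
→ XOR → 0101111101100110 = 24422
→ shifted right by 3 → 0000101111101100 = 3052
→ shifted left by 1 (mod 2^16) → 0001011111011000 = 6104

6104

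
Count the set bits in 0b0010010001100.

4

n = 10010001100
Count the 1s: 1 + 1 + 1 + 1 = 4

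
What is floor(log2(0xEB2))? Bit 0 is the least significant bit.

0xEB2 = 111010110010
The topmost 1 is at position 11 (since 2^11 = 2048 ≤ 3762 < 4096).

11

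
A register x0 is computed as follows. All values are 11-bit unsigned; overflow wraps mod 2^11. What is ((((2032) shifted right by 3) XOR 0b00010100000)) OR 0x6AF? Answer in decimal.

1791

2032 = 11111110000
→ shifted right by 3 → 00011111110 = 254
0b00010100000 = 00010100000
→ XOR → 00001011110 = 94
0x6AF = 11010101111
→ OR → 11011111111 = 1791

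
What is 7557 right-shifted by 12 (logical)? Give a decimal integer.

7557 = 1110110000101
shift right by 12 → 0000000000001 = 1
(equivalently, floor(7557 / 4096))

1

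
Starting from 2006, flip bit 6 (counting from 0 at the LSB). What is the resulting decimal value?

x = 11111010110
bit 6 is currently 1; toggle it via x ^ (1 << 6) = x ^ 64
→ 11110010110 = 1942

1942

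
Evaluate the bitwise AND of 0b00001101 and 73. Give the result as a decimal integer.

a = 0001101
73 = 1001001
AND → 0001001 = 9

9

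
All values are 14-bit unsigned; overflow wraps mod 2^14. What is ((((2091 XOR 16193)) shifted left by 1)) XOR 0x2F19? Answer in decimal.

2091 = 00100000101011
16193 = 11111101000001
→ XOR → 11011101101010 = 14186
→ shifted left by 1 (mod 2^14) → 10111011010100 = 11988
0x2F19 = 10111100011001
→ XOR → 00000111001101 = 461

461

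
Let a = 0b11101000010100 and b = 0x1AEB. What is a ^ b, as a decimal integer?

a = 11101000010100
0x1AEB = 01101011101011
XOR → 10000011111111 = 8447

8447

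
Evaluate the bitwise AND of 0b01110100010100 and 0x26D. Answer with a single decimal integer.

4

a = 1110100010100
0x26D = 0001001101101
AND → 0000000000100 = 4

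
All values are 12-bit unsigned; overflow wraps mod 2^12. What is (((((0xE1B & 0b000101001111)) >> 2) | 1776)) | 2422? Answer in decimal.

0xE1B = 111000011011
0b000101001111 = 000101001111
→ & → 000000001011 = 11
→ >> 2 → 000000000010 = 2
1776 = 011011110000
→ | → 011011110010 = 1778
2422 = 100101110110
→ | → 111111110110 = 4086

4086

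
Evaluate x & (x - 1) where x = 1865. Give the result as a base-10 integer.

1864

x = 11101001001 = 1865
x - 1 = 11101001000
AND   = 11101001000 = 1864
(x & (x - 1) clears the lowest set bit of x.)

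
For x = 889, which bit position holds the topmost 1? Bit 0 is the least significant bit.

9

889 = 1101111001
The topmost 1 is at position 9 (since 2^9 = 512 ≤ 889 < 1024).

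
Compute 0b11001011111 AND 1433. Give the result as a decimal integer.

a = 11001011111
1433 = 10110011001
AND → 10000011001 = 1049

1049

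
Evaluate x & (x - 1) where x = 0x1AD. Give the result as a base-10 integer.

428

x = 110101101 = 429
x - 1 = 110101100
AND   = 110101100 = 428
(x & (x - 1) clears the lowest set bit of x.)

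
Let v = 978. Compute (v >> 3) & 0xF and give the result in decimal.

v = 1111010010
Shift right by 3: 1111010
Mask low 4 bits: 1010 = 10

10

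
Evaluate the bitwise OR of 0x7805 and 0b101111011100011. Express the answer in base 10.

0x7805 = 111100000000101
b = 101111011100011
 OR → 111111011100111 = 32487

32487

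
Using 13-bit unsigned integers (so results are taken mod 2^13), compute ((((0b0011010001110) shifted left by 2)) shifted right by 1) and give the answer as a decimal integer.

0b0011010001110 = 0011010001110
→ shifted left by 2 (mod 2^13) → 1101000111000 = 6712
→ shifted right by 1 → 0110100011100 = 3356

3356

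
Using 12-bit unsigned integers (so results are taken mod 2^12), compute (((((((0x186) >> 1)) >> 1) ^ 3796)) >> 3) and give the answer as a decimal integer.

470

0x186 = 000110000110
→ >> 1 → 000011000011 = 195
→ >> 1 → 000001100001 = 97
3796 = 111011010100
→ ^ → 111010110101 = 3765
→ >> 3 → 000111010110 = 470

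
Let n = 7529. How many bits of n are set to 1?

7529 = 1110101101001
Count the 1s: 1 + 1 + 1 + 1 + 1 + 1 + 1 + 1 = 8

8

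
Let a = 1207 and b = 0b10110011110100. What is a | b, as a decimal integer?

11511

1207 = 00010010110111
b = 10110011110100
 OR → 10110011110111 = 11511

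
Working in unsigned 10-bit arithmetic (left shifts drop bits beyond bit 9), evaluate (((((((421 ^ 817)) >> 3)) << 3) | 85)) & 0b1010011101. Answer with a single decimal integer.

421 = 0110100101
817 = 1100110001
→ ^ → 1010010100 = 660
→ >> 3 → 0001010010 = 82
→ << 3 (mod 2^10) → 1010010000 = 656
85 = 0001010101
→ | → 1011010101 = 725
0b1010011101 = 1010011101
→ & → 1010010101 = 661

661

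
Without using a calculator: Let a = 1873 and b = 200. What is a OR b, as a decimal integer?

2009

1873 = 11101010001
200 = 00011001000
 OR → 11111011001 = 2009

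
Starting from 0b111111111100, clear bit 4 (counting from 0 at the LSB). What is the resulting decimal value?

x = 111111111100
bit 4 is currently 1; clear it via x & ~(1 << 4) = x & ~16
→ 111111101100 = 4076

4076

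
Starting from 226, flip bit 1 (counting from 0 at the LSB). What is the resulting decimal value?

224

x = 011100010
bit 1 is currently 1; toggle it via x ^ (1 << 1) = x ^ 2
→ 011100000 = 224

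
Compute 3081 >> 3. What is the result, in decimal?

385

3081 = 110000001001
shift right by 3 → 000110000001 = 385
(equivalently, floor(3081 / 8))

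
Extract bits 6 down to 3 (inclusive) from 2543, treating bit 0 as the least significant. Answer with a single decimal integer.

v = 100111101111
Shift right by 3: 100111101
Mask low 4 bits: 1101 = 13

13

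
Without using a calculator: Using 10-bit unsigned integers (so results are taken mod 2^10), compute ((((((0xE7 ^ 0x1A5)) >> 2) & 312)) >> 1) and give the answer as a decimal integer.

8

0xE7 = 0011100111
0x1A5 = 0110100101
→ ^ → 0101000010 = 322
→ >> 2 → 0001010000 = 80
312 = 0100111000
→ & → 0000010000 = 16
→ >> 1 → 0000001000 = 8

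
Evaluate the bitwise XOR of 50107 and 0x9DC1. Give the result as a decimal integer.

24186

50107 = 1100001110111011
0x9DC1 = 1001110111000001
XOR → 0101111001111010 = 24186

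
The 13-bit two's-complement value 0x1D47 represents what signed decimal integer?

pattern = 1110101000111 (MSB is 1 ⇒ negative)
Invert: 0001010111000, add 1 → 0001010111001 = 697, so the value is -697.
(Equivalently: 7495 - 2^13 = 7495 - 8192 = -697.)

-697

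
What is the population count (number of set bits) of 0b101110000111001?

8

n = 101110000111001
Count the 1s: 1 + 1 + 1 + 1 + 1 + 1 + 1 + 1 = 8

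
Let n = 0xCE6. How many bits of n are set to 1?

7

0xCE6 = 110011100110
Count the 1s: 1 + 1 + 1 + 1 + 1 + 1 + 1 = 7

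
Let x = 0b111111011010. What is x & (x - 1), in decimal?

4056

x = 111111011010 = 4058
x - 1 = 111111011001
AND   = 111111011000 = 4056
(x & (x - 1) clears the lowest set bit of x.)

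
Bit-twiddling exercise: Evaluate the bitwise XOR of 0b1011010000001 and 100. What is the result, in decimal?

a = 1011010000001
100 = 0000001100100
XOR → 1011011100101 = 5861

5861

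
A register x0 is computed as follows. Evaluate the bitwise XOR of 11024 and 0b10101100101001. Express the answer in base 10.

11024 = 10101100010000
b = 10101100101001
XOR → 00000000111001 = 57

57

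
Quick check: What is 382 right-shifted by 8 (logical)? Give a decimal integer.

1

382 = 101111110
shift right by 8 → 000000001 = 1
(equivalently, floor(382 / 256))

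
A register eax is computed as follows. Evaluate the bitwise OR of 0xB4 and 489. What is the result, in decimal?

509

0xB4 = 010110100
489 = 111101001
 OR → 111111101 = 509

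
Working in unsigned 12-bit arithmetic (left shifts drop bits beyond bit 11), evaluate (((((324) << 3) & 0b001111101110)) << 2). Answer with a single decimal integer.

2176

324 = 000101000100
→ << 3 (mod 2^12) → 101000100000 = 2592
0b001111101110 = 001111101110
→ & → 001000100000 = 544
→ << 2 (mod 2^12) → 100010000000 = 2176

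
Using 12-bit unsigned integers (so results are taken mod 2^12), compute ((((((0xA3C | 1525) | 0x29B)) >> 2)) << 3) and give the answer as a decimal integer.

4088

0xA3C = 101000111100
1525 = 010111110101
→ | → 111111111101 = 4093
0x29B = 001010011011
→ | → 111111111111 = 4095
→ >> 2 → 001111111111 = 1023
→ << 3 (mod 2^12) → 111111111000 = 4088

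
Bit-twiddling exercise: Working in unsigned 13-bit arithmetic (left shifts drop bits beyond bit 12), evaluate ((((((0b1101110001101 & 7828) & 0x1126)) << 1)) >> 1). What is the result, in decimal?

4

0b1101110001101 = 1101110001101
7828 = 1111010010100
→ & → 1101010000100 = 6788
0x1126 = 1000100100110
→ & → 1000000000100 = 4100
→ << 1 (mod 2^13) → 0000000001000 = 8
→ >> 1 → 0000000000100 = 4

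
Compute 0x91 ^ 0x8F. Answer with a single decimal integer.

30

0x91 = 10010001
0x8F = 10001111
XOR → 00011110 = 30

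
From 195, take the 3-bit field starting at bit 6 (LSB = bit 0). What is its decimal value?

3

v = 0011000011
Shift right by 6: 0011
Mask low 3 bits: 011 = 3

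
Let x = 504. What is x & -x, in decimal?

x = 111111000 = 504
-x (two's complement) = …000001000
AND   = 000001000 = 8
(x & -x isolates the lowest set bit of x.)

8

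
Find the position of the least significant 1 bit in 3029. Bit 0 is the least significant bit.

0

3029 = 101111010101
Trailing zeros: 0, so the lowest set bit is bit 0 (value 1).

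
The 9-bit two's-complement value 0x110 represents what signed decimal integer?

-240

pattern = 100010000 (MSB is 1 ⇒ negative)
Invert: 011101111, add 1 → 011110000 = 240, so the value is -240.
(Equivalently: 272 - 2^9 = 272 - 512 = -240.)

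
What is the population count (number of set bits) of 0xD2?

0xD2 = 11010010
Count the 1s: 1 + 1 + 1 + 1 = 4

4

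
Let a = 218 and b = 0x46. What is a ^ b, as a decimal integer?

156

218 = 11011010
0x46 = 01000110
XOR → 10011100 = 156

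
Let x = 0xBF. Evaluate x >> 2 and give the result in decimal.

47

0xBF = 10111111
shift right by 2 → 00101111 = 47
(equivalently, floor(191 / 4))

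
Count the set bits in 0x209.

3

0x209 = 1000001001
Count the 1s: 1 + 1 + 1 = 3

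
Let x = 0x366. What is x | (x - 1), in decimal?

871

x = 1101100110 = 870
x - 1 = 1101100101
OR    = 1101100111 = 871
(x | (x - 1) sets all bits below the lowest set bit.)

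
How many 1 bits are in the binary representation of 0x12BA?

7

0x12BA = 1001010111010
Count the 1s: 1 + 1 + 1 + 1 + 1 + 1 + 1 = 7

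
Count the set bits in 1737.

1737 = 11011001001
Count the 1s: 1 + 1 + 1 + 1 + 1 + 1 = 6

6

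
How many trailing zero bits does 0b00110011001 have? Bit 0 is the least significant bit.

0b00110011001 = 110011001
Trailing zeros: 0, so the lowest set bit is bit 0 (value 1).

0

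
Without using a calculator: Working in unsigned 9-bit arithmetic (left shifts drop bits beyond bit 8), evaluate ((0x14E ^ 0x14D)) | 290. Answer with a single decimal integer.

291

0x14E = 101001110
0x14D = 101001101
→ ^ → 000000011 = 3
290 = 100100010
→ | → 100100011 = 291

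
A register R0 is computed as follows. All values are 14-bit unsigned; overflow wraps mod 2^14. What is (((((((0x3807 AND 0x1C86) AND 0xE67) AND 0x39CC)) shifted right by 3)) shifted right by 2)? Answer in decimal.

0x3807 = 11100000000111
0x1C86 = 01110010000110
→ AND → 01100000000110 = 6150
0xE67 = 00111001100111
→ AND → 00100000000110 = 2054
0x39CC = 11100111001100
→ AND → 00100000000100 = 2052
→ shifted right by 3 → 00000100000000 = 256
→ shifted right by 2 → 00000001000000 = 64

64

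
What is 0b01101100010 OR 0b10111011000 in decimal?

a = 01101100010
b = 10111011000
 OR → 11111111010 = 2042

2042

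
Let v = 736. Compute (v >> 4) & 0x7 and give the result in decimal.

6

v = 001011100000
Shift right by 4: 00101110
Mask low 3 bits: 110 = 6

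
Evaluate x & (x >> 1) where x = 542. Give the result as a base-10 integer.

x = 1000011110 = 542
x>>1 = 0100001111
AND  = 0000001110 = 14
(x & (x >> 1) has a 1 wherever x has two consecutive 1 bits.)

14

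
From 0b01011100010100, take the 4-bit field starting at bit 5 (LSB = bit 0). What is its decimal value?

8

v = 01011100010100
Shift right by 5: 010111000
Mask low 4 bits: 1000 = 8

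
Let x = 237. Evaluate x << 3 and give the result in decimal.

237 = 00011101101
shift left by 3 → 11101101000 = 1896
(equivalently, 237 × 2^3 = 237 × 8)

1896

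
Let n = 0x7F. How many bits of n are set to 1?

0x7F = 1111111
Count the 1s: 1 + 1 + 1 + 1 + 1 + 1 + 1 = 7

7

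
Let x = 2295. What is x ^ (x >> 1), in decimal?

3212

x = 100011110111 = 2295
x>>1 = 010001111011
XOR  = 110010001100 = 3212
(x ^ (x >> 1) gives the standard binary-reflected Gray code of x.)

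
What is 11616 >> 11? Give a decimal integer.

5

11616 = 10110101100000
shift right by 11 → 00000000000101 = 5
(equivalently, floor(11616 / 2048))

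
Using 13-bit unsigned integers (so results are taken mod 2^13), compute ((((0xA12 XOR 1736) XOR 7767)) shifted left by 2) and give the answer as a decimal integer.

2612

0xA12 = 0101000010010
1736 = 0011011001000
→ XOR → 0110011011010 = 3290
7767 = 1111001010111
→ XOR → 1001010001101 = 4749
→ shifted left by 2 (mod 2^13) → 0101000110100 = 2612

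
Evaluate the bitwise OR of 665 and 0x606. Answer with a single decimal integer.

1695

665 = 01010011001
0x606 = 11000000110
 OR → 11010011111 = 1695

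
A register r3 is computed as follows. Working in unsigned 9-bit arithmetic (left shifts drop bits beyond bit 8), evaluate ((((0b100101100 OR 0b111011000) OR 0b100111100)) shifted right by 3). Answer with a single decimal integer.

0b100101100 = 100101100
0b111011000 = 111011000
→ OR → 111111100 = 508
0b100111100 = 100111100
→ OR → 111111100 = 508
→ shifted right by 3 → 000111111 = 63

63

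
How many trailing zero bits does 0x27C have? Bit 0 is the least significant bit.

0x27C = 1001111100
Trailing zeros: 2, so the lowest set bit is bit 2 (value 4).

2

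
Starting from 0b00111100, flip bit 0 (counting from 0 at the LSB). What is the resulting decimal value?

61

x = 00111100
bit 0 is currently 0; toggle it via x ^ (1 << 0) = x ^ 1
→ 00111101 = 61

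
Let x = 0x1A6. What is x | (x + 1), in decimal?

423

x = 110100110 = 422
x + 1 = 110100111
OR    = 110100111 = 423
(x | (x + 1) sets the lowest cleared bit.)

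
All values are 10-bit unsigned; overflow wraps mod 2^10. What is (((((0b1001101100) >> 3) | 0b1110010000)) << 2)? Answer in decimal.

0b1001101100 = 1001101100
→ >> 3 → 0001001101 = 77
0b1110010000 = 1110010000
→ | → 1111011101 = 989
→ << 2 (mod 2^10) → 1101110100 = 884

884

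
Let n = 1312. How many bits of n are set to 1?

1312 = 10100100000
Count the 1s: 1 + 1 + 1 = 3

3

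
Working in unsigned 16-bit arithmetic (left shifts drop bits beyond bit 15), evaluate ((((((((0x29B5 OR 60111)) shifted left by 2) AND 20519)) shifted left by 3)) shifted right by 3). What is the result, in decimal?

36

0x29B5 = 0010100110110101
60111 = 1110101011001111
→ OR → 1110101111111111 = 60415
→ shifted left by 2 (mod 2^16) → 1010111111111100 = 45052
20519 = 0101000000100111
→ AND → 0000000000100100 = 36
→ shifted left by 3 (mod 2^16) → 0000000100100000 = 288
→ shifted right by 3 → 0000000000100100 = 36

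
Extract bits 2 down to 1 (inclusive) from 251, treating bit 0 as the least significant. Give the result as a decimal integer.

1

v = 11111011
Shift right by 1: 1111101
Mask low 2 bits: 01 = 1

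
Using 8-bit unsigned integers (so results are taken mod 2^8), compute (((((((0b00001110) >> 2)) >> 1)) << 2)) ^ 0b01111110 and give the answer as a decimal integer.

122

0b00001110 = 00001110
→ >> 2 → 00000011 = 3
→ >> 1 → 00000001 = 1
→ << 2 (mod 2^8) → 00000100 = 4
0b01111110 = 01111110
→ ^ → 01111010 = 122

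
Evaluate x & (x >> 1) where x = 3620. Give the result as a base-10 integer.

x = 111000100100 = 3620
x>>1 = 011100010010
AND  = 011000000000 = 1536
(x & (x >> 1) has a 1 wherever x has two consecutive 1 bits.)

1536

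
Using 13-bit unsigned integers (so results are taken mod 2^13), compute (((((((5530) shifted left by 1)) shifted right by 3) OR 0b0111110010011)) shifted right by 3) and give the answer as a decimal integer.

510

5530 = 1010110011010
→ shifted left by 1 (mod 2^13) → 0101100110100 = 2868
→ shifted right by 3 → 0000101100110 = 358
0b0111110010011 = 0111110010011
→ OR → 0111111110111 = 4087
→ shifted right by 3 → 0000111111110 = 510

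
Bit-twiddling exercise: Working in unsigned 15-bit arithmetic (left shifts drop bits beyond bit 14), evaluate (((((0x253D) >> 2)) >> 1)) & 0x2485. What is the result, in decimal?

0x253D = 010010100111101
→ >> 2 → 000100101001111 = 2383
→ >> 1 → 000010010100111 = 1191
0x2485 = 010010010000101
→ & → 000010010000101 = 1157

1157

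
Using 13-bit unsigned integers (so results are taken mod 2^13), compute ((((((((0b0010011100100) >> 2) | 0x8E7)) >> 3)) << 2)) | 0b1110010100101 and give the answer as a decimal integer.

0b0010011100100 = 0010011100100
→ >> 2 → 0000100111001 = 313
0x8E7 = 0100011100111
→ | → 0100111111111 = 2559
→ >> 3 → 0000100111111 = 319
→ << 2 (mod 2^13) → 0010011111100 = 1276
0b1110010100101 = 1110010100101
→ | → 1110011111101 = 7421

7421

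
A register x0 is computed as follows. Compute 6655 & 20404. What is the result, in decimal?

6655 = 001100111111111
20404 = 100111110110100
AND → 000100110110100 = 2484

2484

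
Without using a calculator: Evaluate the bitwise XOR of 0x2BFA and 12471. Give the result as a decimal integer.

0x2BFA = 10101111111010
12471 = 11000010110111
XOR → 01101101001101 = 6989

6989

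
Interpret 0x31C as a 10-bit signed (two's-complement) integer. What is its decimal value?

pattern = 1100011100 (MSB is 1 ⇒ negative)
Invert: 0011100011, add 1 → 0011100100 = 228, so the value is -228.
(Equivalently: 796 - 2^10 = 796 - 1024 = -228.)

-228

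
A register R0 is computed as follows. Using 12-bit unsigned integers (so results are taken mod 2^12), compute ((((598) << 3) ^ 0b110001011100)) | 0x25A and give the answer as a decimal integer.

3838

598 = 001001010110
→ << 3 (mod 2^12) → 001010110000 = 688
0b110001011100 = 110001011100
→ ^ → 111011101100 = 3820
0x25A = 001001011010
→ | → 111011111110 = 3838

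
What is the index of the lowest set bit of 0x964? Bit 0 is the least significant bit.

0x964 = 100101100100
Trailing zeros: 2, so the lowest set bit is bit 2 (value 4).

2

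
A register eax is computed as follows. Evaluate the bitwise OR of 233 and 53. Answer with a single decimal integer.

233 = 11101001
53 = 00110101
 OR → 11111101 = 253

253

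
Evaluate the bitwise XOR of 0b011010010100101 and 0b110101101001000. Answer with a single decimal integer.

a = 011010010100101
b = 110101101001000
XOR → 101111111101101 = 24557

24557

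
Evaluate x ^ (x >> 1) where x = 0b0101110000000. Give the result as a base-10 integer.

x = 101110000000 = 2944
x>>1 = 010111000000
XOR  = 111001000000 = 3648
(x ^ (x >> 1) gives the standard binary-reflected Gray code of x.)

3648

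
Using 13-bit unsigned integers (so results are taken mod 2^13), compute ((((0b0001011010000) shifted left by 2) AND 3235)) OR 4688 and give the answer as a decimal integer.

6736

0b0001011010000 = 0001011010000
→ shifted left by 2 (mod 2^13) → 0101101000000 = 2880
3235 = 0110010100011
→ AND → 0100000000000 = 2048
4688 = 1001001010000
→ OR → 1101001010000 = 6736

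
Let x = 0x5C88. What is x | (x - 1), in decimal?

x = 101110010001000 = 23688
x - 1 = 101110010000111
OR    = 101110010001111 = 23695
(x | (x - 1) sets all bits below the lowest set bit.)

23695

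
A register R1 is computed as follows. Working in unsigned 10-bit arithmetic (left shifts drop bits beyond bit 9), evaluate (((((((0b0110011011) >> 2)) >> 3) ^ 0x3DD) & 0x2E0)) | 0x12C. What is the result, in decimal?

1004

0b0110011011 = 0110011011
→ >> 2 → 0001100110 = 102
→ >> 3 → 0000001100 = 12
0x3DD = 1111011101
→ ^ → 1111010001 = 977
0x2E0 = 1011100000
→ & → 1011000000 = 704
0x12C = 0100101100
→ | → 1111101100 = 1004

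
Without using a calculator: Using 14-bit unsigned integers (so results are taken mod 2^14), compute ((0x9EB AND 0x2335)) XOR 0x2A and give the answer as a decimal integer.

267

0x9EB = 00100111101011
0x2335 = 10001100110101
→ AND → 00000100100001 = 289
0x2A = 00000000101010
→ XOR → 00000100001011 = 267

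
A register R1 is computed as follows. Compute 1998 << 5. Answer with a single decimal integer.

63936

1998 = 0000011111001110
shift left by 5 → 1111100111000000 = 63936
(equivalently, 1998 × 2^5 = 1998 × 32)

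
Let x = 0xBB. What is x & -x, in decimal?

1

x = 10111011 = 187
-x (two's complement) = …01000101
AND   = 00000001 = 1
(x & -x isolates the lowest set bit of x.)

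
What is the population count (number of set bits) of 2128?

3

2128 = 100001010000
Count the 1s: 1 + 1 + 1 = 3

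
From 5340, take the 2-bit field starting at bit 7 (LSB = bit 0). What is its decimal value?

1

v = 1010011011100
Shift right by 7: 101001
Mask low 2 bits: 01 = 1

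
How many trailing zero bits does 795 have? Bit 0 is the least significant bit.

0

795 = 1100011011
Trailing zeros: 0, so the lowest set bit is bit 0 (value 1).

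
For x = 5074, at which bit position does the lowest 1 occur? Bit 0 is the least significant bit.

5074 = 1001111010010
Trailing zeros: 1, so the lowest set bit is bit 1 (value 2).

1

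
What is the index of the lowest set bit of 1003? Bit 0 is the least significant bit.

0

1003 = 1111101011
Trailing zeros: 0, so the lowest set bit is bit 0 (value 1).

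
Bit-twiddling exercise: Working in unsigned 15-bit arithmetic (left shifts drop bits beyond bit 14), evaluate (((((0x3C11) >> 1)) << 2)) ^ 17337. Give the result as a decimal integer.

0x3C11 = 011110000010001
→ >> 1 → 001111000001000 = 7688
→ << 2 (mod 2^15) → 111100000100000 = 30752
17337 = 100001110111001
→ ^ → 011101110011001 = 15257

15257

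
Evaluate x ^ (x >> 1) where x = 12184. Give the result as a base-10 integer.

14420

x = 10111110011000 = 12184
x>>1 = 01011111001100
XOR  = 11100001010100 = 14420
(x ^ (x >> 1) gives the standard binary-reflected Gray code of x.)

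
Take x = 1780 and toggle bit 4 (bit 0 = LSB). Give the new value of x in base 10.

1764

x = 011011110100
bit 4 is currently 1; toggle it via x ^ (1 << 4) = x ^ 16
→ 011011100100 = 1764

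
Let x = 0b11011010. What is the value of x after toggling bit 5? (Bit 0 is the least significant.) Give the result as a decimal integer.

x = 11011010
bit 5 is currently 0; toggle it via x ^ (1 << 5) = x ^ 32
→ 11111010 = 250

250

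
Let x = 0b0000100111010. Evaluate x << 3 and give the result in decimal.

2512

x = 000100111010
shift left by 3 → 100111010000 = 2512
(equivalently, 314 × 2^3 = 314 × 8)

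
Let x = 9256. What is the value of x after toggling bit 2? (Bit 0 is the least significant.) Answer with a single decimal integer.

x = 10010000101000
bit 2 is currently 0; toggle it via x ^ (1 << 2) = x ^ 4
→ 10010000101100 = 9260

9260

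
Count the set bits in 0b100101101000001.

6

n = 100101101000001
Count the 1s: 1 + 1 + 1 + 1 + 1 + 1 = 6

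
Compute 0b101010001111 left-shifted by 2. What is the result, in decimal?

x = 00101010001111
shift left by 2 → 10101000111100 = 10812
(equivalently, 2703 × 2^2 = 2703 × 4)

10812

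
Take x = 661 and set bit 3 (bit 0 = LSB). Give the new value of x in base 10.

669

x = 001010010101
bit 3 is currently 0; set it via x | (1 << 3) = x | 8
→ 001010011101 = 669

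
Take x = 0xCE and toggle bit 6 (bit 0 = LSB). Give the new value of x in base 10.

x = 0011001110
bit 6 is currently 1; toggle it via x ^ (1 << 6) = x ^ 64
→ 0010001110 = 142

142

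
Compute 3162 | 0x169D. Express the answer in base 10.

7903

3162 = 0110001011010
0x169D = 1011010011101
 OR → 1111011011111 = 7903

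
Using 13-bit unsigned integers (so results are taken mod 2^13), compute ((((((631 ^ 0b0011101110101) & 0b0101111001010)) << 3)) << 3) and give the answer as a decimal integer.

631 = 0001001110111
0b0011101110101 = 0011101110101
→ ^ → 0010100000010 = 1282
0b0101111001010 = 0101111001010
→ & → 0000100000010 = 258
→ << 3 (mod 2^13) → 0100000010000 = 2064
→ << 3 (mod 2^13) → 0000010000000 = 128

128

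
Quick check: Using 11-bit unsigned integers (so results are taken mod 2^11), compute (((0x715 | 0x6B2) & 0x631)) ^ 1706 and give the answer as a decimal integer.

155

0x715 = 11100010101
0x6B2 = 11010110010
→ | → 11110110111 = 1975
0x631 = 11000110001
→ & → 11000110001 = 1585
1706 = 11010101010
→ ^ → 00010011011 = 155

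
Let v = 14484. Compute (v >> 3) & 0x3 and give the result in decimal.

v = 11100010010100
Shift right by 3: 11100010010
Mask low 2 bits: 10 = 2

2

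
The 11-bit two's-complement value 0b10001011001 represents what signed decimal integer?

-935

pattern = 10001011001 (MSB is 1 ⇒ negative)
Invert: 01110100110, add 1 → 01110100111 = 935, so the value is -935.
(Equivalently: 1113 - 2^11 = 1113 - 2048 = -935.)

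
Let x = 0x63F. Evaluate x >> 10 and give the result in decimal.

0x63F = 11000111111
shift right by 10 → 00000000001 = 1
(equivalently, floor(1599 / 1024))

1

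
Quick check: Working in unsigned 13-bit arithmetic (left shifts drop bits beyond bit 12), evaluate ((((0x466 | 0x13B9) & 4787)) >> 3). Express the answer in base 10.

0x466 = 0010001100110
0x13B9 = 1001110111001
→ | → 1011111111111 = 6143
4787 = 1001010110011
→ & → 1001010110011 = 4787
→ >> 3 → 0001001010110 = 598

598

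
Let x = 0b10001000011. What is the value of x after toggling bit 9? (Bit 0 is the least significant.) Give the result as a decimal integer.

x = 10001000011
bit 9 is currently 0; toggle it via x ^ (1 << 9) = x ^ 512
→ 11001000011 = 1603

1603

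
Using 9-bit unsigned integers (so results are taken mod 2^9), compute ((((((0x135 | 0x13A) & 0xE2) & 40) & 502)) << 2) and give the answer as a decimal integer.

0x135 = 100110101
0x13A = 100111010
→ | → 100111111 = 319
0xE2 = 011100010
→ & → 000100010 = 34
40 = 000101000
→ & → 000100000 = 32
502 = 111110110
→ & → 000100000 = 32
→ << 2 (mod 2^9) → 010000000 = 128

128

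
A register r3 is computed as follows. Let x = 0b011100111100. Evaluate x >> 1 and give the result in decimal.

x = 11100111100
shift right by 1 → 01110011110 = 926
(equivalently, floor(1852 / 2))

926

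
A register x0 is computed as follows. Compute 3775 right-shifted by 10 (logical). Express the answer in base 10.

3775 = 111010111111
shift right by 10 → 000000000011 = 3
(equivalently, floor(3775 / 1024))

3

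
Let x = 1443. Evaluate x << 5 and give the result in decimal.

1443 = 0000010110100011
shift left by 5 → 1011010001100000 = 46176
(equivalently, 1443 × 2^5 = 1443 × 32)

46176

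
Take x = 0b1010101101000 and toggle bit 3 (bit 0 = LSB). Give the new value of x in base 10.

5472

x = 1010101101000
bit 3 is currently 1; toggle it via x ^ (1 << 3) = x ^ 8
→ 1010101100000 = 5472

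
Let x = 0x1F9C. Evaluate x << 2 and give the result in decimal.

0x1F9C = 001111110011100
shift left by 2 → 111111001110000 = 32368
(equivalently, 8092 × 2^2 = 8092 × 4)

32368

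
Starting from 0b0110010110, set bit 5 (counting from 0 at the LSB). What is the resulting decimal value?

x = 0110010110
bit 5 is currently 0; set it via x | (1 << 5) = x | 32
→ 0110110110 = 438

438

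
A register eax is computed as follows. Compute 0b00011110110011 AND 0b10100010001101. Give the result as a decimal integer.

129

a = 00011110110011
b = 10100010001101
AND → 00000010000001 = 129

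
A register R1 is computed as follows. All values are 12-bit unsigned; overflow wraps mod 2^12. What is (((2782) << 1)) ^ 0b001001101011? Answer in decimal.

2007

2782 = 101011011110
→ << 1 (mod 2^12) → 010110111100 = 1468
0b001001101011 = 001001101011
→ ^ → 011111010111 = 2007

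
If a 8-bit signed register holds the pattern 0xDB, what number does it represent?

pattern = 11011011 (MSB is 1 ⇒ negative)
Invert: 00100100, add 1 → 00100101 = 37, so the value is -37.
(Equivalently: 219 - 2^8 = 219 - 256 = -37.)

-37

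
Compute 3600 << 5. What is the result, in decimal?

115200

3600 = 00000111000010000
shift left by 5 → 11100001000000000 = 115200
(equivalently, 3600 × 2^5 = 3600 × 32)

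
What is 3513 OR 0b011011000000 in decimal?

3513 = 110110111001
b = 011011000000
 OR → 111111111001 = 4089

4089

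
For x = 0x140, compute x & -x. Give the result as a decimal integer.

64

x = 101000000 = 320
-x (two's complement) = …011000000
AND   = 001000000 = 64
(x & -x isolates the lowest set bit of x.)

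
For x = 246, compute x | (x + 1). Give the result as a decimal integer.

x = 11110110 = 246
x + 1 = 11110111
OR    = 11110111 = 247
(x | (x + 1) sets the lowest cleared bit.)

247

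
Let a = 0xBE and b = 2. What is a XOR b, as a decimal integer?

188

0xBE = 10111110
2 = 00000010
XOR → 10111100 = 188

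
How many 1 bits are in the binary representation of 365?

6

365 = 101101101
Count the 1s: 1 + 1 + 1 + 1 + 1 + 1 = 6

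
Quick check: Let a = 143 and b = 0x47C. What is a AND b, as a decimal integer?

143 = 00010001111
0x47C = 10001111100
AND → 00000001100 = 12

12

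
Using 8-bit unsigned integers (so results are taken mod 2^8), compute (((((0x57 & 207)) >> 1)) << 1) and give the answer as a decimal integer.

70

0x57 = 01010111
207 = 11001111
→ & → 01000111 = 71
→ >> 1 → 00100011 = 35
→ << 1 (mod 2^8) → 01000110 = 70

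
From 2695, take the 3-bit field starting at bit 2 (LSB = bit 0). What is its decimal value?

1

v = 0101010000111
Shift right by 2: 01010100001
Mask low 3 bits: 001 = 1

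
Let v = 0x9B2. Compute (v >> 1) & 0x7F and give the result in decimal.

89

v = 100110110010
Shift right by 1: 10011011001
Mask low 7 bits: 1011001 = 89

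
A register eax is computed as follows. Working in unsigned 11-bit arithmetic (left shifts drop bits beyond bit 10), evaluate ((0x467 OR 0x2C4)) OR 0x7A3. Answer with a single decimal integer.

2023

0x467 = 10001100111
0x2C4 = 01011000100
→ OR → 11011100111 = 1767
0x7A3 = 11110100011
→ OR → 11111100111 = 2023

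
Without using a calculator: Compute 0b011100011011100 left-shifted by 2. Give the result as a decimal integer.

x = 0011100011011100
shift left by 2 → 1110001101110000 = 58224
(equivalently, 14556 × 2^2 = 14556 × 4)

58224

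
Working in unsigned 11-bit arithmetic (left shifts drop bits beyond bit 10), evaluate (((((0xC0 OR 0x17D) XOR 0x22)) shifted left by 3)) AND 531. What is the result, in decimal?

0xC0 = 00011000000
0x17D = 00101111101
→ OR → 00111111101 = 509
0x22 = 00000100010
→ XOR → 00111011111 = 479
→ shifted left by 3 (mod 2^11) → 11011111000 = 1784
531 = 01000010011
→ AND → 01000010000 = 528

528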